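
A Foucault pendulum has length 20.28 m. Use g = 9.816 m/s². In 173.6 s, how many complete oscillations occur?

19

T = 2π√(L/g) = 2π√(20.28/9.816) = 9.0312 s.
Number of complete oscillations = ⌊173.6/9.0312⌋ = ⌊19.222⌋ = 19.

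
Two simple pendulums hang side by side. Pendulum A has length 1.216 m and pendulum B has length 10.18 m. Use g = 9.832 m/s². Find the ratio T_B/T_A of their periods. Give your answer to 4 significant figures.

2.893

T ∝ √L, so T_B/T_A = √(L_B/L_A) = √(10.18/1.216) = 2.893.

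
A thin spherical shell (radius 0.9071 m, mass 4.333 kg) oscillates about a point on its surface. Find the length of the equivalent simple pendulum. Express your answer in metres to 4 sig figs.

1.512 m

The equivalent simple-pendulum length is L_eq = I/(md), where I is about the pivot and d = 0.90710 m.
I_cm = (2/3)mR² = 2.3769 kg·m², so I = I_cm + md² = 2.3769 + 3.5653 = 5.9422 kg·m².
L_eq = 5.9422/(4.333 × 0.90710) = 1.512 m.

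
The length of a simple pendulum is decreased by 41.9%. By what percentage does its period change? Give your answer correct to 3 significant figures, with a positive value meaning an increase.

-23.8%

T ∝ √L, so T'/T = √(0.5810) = 0.7622.
Percentage change in T = (0.7622 − 1) × 100% = -23.8%.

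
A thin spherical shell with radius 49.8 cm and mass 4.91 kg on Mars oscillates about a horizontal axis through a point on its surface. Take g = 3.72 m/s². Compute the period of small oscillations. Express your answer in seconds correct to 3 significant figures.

I_cm = (2/3)mr² = 0.8118 kg·m². The pivot is at distance d = 0.498 m from the centre of mass.
By the parallel-axis theorem, I = I_cm + md² = 0.8118 + 1.218 = 2.029 kg·m².
T = 2π√(I/(mgd)) = 2π√(2.029/(4.91 × 3.72 × 0.498)) = 2.97 s.

2.97 s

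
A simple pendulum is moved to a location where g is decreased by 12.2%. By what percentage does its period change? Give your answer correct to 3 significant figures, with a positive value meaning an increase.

6.72%

T ∝ 1/√g, so T'/T = 1/√(0.8780) = 1.067.
Percentage change in T = (1.067 − 1) × 100% = 6.72%.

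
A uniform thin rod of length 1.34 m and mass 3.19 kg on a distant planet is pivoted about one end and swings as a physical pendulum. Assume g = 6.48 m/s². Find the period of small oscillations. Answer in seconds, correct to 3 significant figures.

2.33 s

For a physical pendulum T = 2π√(I/(mgd)), with d = 0.6700 m from pivot to centre of mass.
I_cm = mL²/12 = 3.19 × 1.34²/12 = 0.4773 kg·m²; I = I_cm + md² = 0.4773 + 3.19 × 0.6700² = 1.909 kg·m².
T = 2π√(1.909/(3.19 × 6.48 × 0.6700)) = 2.33 s.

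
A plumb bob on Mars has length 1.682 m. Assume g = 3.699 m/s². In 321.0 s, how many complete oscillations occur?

75

T = 2π√(L/g) = 2π√(1.682/3.699) = 4.2369 s.
Number of complete oscillations = ⌊321.0/4.2369⌋ = ⌊75.763⌋ = 75.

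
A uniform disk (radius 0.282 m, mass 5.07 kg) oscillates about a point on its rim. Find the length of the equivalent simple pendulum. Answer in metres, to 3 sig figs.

The equivalent simple-pendulum length is L_eq = I/(md), where I is about the pivot and d = 0.2820 m.
I_cm = ½mR² = 0.2016 kg·m², so I = I_cm + md² = 0.2016 + 0.4032 = 0.6048 kg·m².
L_eq = 0.6048/(5.07 × 0.2820) = 0.423 m.

0.423 m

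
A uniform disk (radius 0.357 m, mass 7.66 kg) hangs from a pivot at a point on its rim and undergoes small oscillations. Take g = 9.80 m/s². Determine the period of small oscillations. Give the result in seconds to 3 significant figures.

I_cm = ½mr² = 0.4881 kg·m². The pivot is at distance d = 0.357 m from the centre of mass.
By the parallel-axis theorem, I = I_cm + md² = 0.4881 + 0.9763 = 1.464 kg·m².
T = 2π√(I/(mgd)) = 2π√(1.464/(7.66 × 9.80 × 0.357)) = 1.47 s.

1.47 s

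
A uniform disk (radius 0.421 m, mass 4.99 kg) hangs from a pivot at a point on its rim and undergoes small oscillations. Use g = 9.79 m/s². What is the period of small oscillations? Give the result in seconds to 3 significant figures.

1.60 s

I_cm = ½mr² = 0.4422 kg·m². The pivot is at distance d = 0.421 m from the centre of mass.
By the parallel-axis theorem, I = I_cm + md² = 0.4422 + 0.8844 = 1.327 kg·m².
T = 2π√(I/(mgd)) = 2π√(1.327/(4.99 × 9.79 × 0.421)) = 1.60 s.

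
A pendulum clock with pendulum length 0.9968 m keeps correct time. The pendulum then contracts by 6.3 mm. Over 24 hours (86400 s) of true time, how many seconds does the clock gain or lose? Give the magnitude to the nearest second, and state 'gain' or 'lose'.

gain 274 s

T ∝ √L, so T'/T = √(0.99050/0.9968) = 0.996835.
In 86400 s of true time the clock registers 86400/0.996835 = 86674.3 s, so it gains 274 s.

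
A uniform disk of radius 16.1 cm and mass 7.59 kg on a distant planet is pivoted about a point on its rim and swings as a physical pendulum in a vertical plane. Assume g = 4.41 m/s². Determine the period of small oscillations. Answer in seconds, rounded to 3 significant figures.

I_cm = ½mr² = 0.09837 kg·m². The pivot is at distance d = 0.161 m from the centre of mass.
By the parallel-axis theorem, I = I_cm + md² = 0.09837 + 0.1967 = 0.2951 kg·m².
T = 2π√(I/(mgd)) = 2π√(0.2951/(7.59 × 4.41 × 0.161)) = 1.47 s.

1.47 s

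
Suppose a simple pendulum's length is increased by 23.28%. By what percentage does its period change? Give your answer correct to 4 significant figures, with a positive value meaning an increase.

T ∝ √L, so T'/T = √(1.2328) = 1.1103.
Percentage change in T = (1.1103 − 1) × 100% = 11.03%.

11.03%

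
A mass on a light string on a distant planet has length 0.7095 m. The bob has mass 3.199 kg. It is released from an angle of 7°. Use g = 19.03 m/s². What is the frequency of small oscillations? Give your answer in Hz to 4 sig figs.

0.8243 Hz

T = 2π√(L/g) = 2π√(0.7095/19.03) = 1.2132 s, so f = 1/T = 0.8243 Hz.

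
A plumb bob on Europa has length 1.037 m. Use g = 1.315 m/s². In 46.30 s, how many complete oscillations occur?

T = 2π√(L/g) = 2π√(1.037/1.315) = 5.5796 s.
Number of complete oscillations = ⌊46.30/5.5796⌋ = ⌊8.2980⌋ = 8.

8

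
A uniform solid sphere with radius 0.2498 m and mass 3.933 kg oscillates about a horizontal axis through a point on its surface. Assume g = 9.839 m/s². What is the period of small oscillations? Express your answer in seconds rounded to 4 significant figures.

1.185 s

I_cm = (2/5)mr² = 0.098168 kg·m². The pivot is at distance d = 0.2498 m from the centre of mass.
By the parallel-axis theorem, I = I_cm + md² = 0.098168 + 0.24542 = 0.34359 kg·m².
T = 2π√(I/(mgd)) = 2π√(0.34359/(3.933 × 9.839 × 0.2498)) = 1.185 s.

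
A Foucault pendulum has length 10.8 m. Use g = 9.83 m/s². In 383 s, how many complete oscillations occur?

T = 2π√(L/g) = 2π√(10.8/9.83) = 6.586 s.
Number of complete oscillations = ⌊383/6.586⌋ = ⌊58.15⌋ = 58.

58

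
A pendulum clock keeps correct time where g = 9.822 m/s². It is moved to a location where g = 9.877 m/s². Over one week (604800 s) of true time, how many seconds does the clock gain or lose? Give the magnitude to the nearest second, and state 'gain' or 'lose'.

gain 1691 s

The clock's period scales as T ∝ 1/√g, so T'/T = √(9.822/9.877) = 0.997212.
In 604800 s of true time the clock registers 604800/0.997212 = 606491.0 s, so it gains 1691 s.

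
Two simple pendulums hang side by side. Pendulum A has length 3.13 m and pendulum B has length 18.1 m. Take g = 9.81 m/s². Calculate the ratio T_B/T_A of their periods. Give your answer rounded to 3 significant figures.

T ∝ √L, so T_B/T_A = √(L_B/L_A) = √(18.1/3.13) = 2.40.

2.40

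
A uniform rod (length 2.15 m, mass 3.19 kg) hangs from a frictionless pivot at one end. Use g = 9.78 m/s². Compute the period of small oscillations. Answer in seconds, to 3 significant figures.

2.41 s

For a physical pendulum T = 2π√(I/(mgd)), with d = 1.075 m from pivot to centre of mass.
I_cm = mL²/12 = 3.19 × 2.15²/12 = 1.229 kg·m²; I = I_cm + md² = 1.229 + 3.19 × 1.075² = 4.915 kg·m².
T = 2π√(4.915/(3.19 × 9.78 × 1.075)) = 2.41 s.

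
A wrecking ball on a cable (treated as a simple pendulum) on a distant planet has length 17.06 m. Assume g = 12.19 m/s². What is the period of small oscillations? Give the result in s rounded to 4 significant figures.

7.433 s

T = 2π√(L/g) = 2π√(17.06/12.19) = 2π × 1.1830 = 7.433 s.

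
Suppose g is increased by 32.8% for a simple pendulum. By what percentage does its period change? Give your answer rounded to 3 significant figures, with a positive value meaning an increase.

-13.2%

T ∝ 1/√g, so T'/T = 1/√(1.328) = 0.8678.
Percentage change in T = (0.8678 − 1) × 100% = -13.2%.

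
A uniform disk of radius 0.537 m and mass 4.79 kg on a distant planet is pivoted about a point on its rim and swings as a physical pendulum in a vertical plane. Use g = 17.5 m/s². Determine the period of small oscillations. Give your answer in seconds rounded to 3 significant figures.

I_cm = ½mr² = 0.6906 kg·m². The pivot is at distance d = 0.537 m from the centre of mass.
By the parallel-axis theorem, I = I_cm + md² = 0.6906 + 1.381 = 2.072 kg·m².
T = 2π√(I/(mgd)) = 2π√(2.072/(4.79 × 17.5 × 0.537)) = 1.35 s.

1.35 s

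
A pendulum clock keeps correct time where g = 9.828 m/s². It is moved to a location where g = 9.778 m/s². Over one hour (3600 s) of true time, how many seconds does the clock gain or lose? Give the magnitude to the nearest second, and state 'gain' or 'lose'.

lose 9 s

The clock's period scales as T ∝ 1/√g, so T'/T = √(9.828/9.778) = 1.00255.
In 3600 s of true time the clock registers 3600/1.00255 = 3590.8 s, so it loses 9 s.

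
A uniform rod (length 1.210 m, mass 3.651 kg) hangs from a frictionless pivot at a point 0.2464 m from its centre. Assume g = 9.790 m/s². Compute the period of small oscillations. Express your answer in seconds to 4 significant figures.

1.729 s

For a physical pendulum T = 2π√(I/(mgd)), with d = 0.24640 m from pivot to centre of mass.
I_cm = mL²/12 = 3.651 × 1.210²/12 = 0.44545 kg·m²; I = I_cm + md² = 0.44545 + 3.651 × 0.24640² = 0.66712 kg·m².
T = 2π√(0.66712/(3.651 × 9.790 × 0.24640)) = 1.729 s.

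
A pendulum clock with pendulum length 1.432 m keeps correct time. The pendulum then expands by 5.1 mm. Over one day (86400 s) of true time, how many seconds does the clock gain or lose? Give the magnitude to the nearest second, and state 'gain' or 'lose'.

lose 153 s

T ∝ √L, so T'/T = √(1.43710/1.432) = 1.00178.
In 86400 s of true time the clock registers 86400/1.00178 = 86246.6 s, so it loses 153 s.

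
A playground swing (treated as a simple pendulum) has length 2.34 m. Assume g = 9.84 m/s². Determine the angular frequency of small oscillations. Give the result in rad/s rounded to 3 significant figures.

ω = √(g/L) = √(9.84/2.34) = 2.05 rad/s.

2.05 rad/s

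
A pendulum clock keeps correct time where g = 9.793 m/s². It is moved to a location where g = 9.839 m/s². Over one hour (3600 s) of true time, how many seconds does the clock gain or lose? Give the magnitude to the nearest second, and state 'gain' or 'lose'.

gain 8 s

The clock's period scales as T ∝ 1/√g, so T'/T = √(9.793/9.839) = 0.997660.
In 3600 s of true time the clock registers 3600/0.997660 = 3608.4 s, so it gains 8 s.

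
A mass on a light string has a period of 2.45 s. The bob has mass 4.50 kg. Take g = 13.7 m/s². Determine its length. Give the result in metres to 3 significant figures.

2.08 m

From T = 2π√(L/g), L = gT²/(4π²) = 13.7 × 2.450²/(4π²) = 2.08 m.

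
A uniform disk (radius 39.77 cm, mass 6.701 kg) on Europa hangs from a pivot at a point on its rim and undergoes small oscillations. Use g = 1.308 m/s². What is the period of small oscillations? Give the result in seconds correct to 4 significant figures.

I_cm = ½mr² = 0.52993 kg·m². The pivot is at distance d = 0.3977 m from the centre of mass.
By the parallel-axis theorem, I = I_cm + md² = 0.52993 + 1.0599 = 1.5898 kg·m².
T = 2π√(I/(mgd)) = 2π√(1.5898/(6.701 × 1.308 × 0.3977)) = 4.243 s.

4.243 s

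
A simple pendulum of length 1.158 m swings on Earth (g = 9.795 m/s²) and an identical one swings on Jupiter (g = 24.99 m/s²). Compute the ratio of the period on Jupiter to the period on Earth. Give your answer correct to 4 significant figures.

T ∝ 1/√g, so T₂/T₁ = √(g₁/g₂) = √(9.795/24.99) = 0.6261.

0.6261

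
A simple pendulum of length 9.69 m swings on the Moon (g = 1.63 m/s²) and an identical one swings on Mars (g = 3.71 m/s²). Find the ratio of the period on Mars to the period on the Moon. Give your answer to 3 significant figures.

0.663

T ∝ 1/√g, so T₂/T₁ = √(g₁/g₂) = √(1.63/3.71) = 0.663.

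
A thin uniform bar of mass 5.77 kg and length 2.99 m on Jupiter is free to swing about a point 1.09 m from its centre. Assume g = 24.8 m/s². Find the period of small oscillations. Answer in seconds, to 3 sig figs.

1.68 s

For a physical pendulum T = 2π√(I/(mgd)), with d = 1.090 m from pivot to centre of mass.
I_cm = mL²/12 = 5.77 × 2.99²/12 = 4.299 kg·m²; I = I_cm + md² = 4.299 + 5.77 × 1.090² = 11.15 kg·m².
T = 2π√(11.15/(5.77 × 24.8 × 1.090)) = 1.68 s.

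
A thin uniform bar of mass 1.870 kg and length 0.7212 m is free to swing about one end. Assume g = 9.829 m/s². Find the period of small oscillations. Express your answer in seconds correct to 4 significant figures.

For a physical pendulum T = 2π√(I/(mgd)), with d = 0.36060 m from pivot to centre of mass.
I_cm = mL²/12 = 1.870 × 0.7212²/12 = 0.081054 kg·m²; I = I_cm + md² = 0.081054 + 1.870 × 0.36060² = 0.32421 kg·m².
T = 2π√(0.32421/(1.870 × 9.829 × 0.36060)) = 1.390 s.

1.390 s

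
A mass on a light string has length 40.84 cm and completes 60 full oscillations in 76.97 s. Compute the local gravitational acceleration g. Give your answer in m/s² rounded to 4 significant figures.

9.797 m/s²

T = 76.97/60 = 1.2828 s.
From T = 2π√(L/g), g = 4π²L/T² = 4π² × 0.4084/1.2828² = 9.797 m/s².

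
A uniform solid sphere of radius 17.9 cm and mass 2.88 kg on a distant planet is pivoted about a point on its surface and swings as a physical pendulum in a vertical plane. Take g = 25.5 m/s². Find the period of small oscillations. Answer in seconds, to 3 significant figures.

I_cm = (2/5)mr² = 0.03691 kg·m². The pivot is at distance d = 0.179 m from the centre of mass.
By the parallel-axis theorem, I = I_cm + md² = 0.03691 + 0.09228 = 0.1292 kg·m².
T = 2π√(I/(mgd)) = 2π√(0.1292/(2.88 × 25.5 × 0.179)) = 0.623 s.

0.623 s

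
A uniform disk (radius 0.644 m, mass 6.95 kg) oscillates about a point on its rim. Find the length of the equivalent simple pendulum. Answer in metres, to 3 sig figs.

0.966 m

The equivalent simple-pendulum length is L_eq = I/(md), where I is about the pivot and d = 0.6440 m.
I_cm = ½mR² = 1.441 kg·m², so I = I_cm + md² = 1.441 + 2.882 = 4.324 kg·m².
L_eq = 4.324/(6.95 × 0.6440) = 0.966 m.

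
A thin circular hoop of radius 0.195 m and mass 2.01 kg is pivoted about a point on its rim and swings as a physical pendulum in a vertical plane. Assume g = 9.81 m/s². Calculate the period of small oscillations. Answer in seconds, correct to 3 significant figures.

I_cm = mr² = 0.07643 kg·m². The pivot is at distance d = 0.195 m from the centre of mass.
By the parallel-axis theorem, I = I_cm + md² = 0.07643 + 0.07643 = 0.1529 kg·m².
T = 2π√(I/(mgd)) = 2π√(0.1529/(2.01 × 9.81 × 0.195)) = 1.25 s.

1.25 s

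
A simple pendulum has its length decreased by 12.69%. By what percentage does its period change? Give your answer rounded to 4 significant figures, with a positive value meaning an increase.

T ∝ √L, so T'/T = √(0.87310) = 0.93440.
Percentage change in T = (0.93440 − 1) × 100% = -6.560%.

-6.560%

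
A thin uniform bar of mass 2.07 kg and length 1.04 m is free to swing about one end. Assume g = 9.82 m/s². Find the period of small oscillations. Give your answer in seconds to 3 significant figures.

1.67 s

For a physical pendulum T = 2π√(I/(mgd)), with d = 0.5200 m from pivot to centre of mass.
I_cm = mL²/12 = 2.07 × 1.04²/12 = 0.1866 kg·m²; I = I_cm + md² = 0.1866 + 2.07 × 0.5200² = 0.7463 kg·m².
T = 2π√(0.7463/(2.07 × 9.82 × 0.5200)) = 1.67 s.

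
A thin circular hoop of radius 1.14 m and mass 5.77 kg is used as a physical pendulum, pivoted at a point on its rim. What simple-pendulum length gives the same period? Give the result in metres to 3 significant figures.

2.28 m

The equivalent simple-pendulum length is L_eq = I/(md), where I is about the pivot and d = 1.140 m.
I_cm = mR² = 7.499 kg·m², so I = I_cm + md² = 7.499 + 7.499 = 15.00 kg·m².
L_eq = 15.00/(5.77 × 1.140) = 2.28 m.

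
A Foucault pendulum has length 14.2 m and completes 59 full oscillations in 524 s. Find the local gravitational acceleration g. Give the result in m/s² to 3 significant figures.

7.11 m/s²

T = 524/59 = 8.881 s.
From T = 2π√(L/g), g = 4π²L/T² = 4π² × 14.2/8.881² = 7.11 m/s².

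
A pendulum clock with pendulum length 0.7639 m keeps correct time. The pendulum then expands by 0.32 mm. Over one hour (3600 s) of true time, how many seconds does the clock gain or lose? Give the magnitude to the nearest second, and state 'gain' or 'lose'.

lose 1 s

T ∝ √L, so T'/T = √(0.76422/0.7639) = 1.00021.
In 3600 s of true time the clock registers 3600/1.00021 = 3599.2 s, so it loses 1 s.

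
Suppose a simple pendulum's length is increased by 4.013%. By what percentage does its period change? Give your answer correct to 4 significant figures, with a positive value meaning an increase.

T ∝ √L, so T'/T = √(1.0401) = 1.0199.
Percentage change in T = (1.0199 − 1) × 100% = 1.987%.

1.987%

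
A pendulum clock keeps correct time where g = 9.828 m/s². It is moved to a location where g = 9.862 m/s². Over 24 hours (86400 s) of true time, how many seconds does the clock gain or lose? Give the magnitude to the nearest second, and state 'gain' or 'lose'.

The clock's period scales as T ∝ 1/√g, so T'/T = √(9.828/9.862) = 0.998275.
In 86400 s of true time the clock registers 86400/0.998275 = 86549.3 s, so it gains 149 s.

gain 149 s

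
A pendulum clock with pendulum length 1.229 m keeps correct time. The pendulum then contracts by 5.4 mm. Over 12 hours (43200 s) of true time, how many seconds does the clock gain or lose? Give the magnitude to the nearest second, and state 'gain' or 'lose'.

gain 95 s

T ∝ √L, so T'/T = √(1.22360/1.229) = 0.997801.
In 43200 s of true time the clock registers 43200/0.997801 = 43295.2 s, so it gains 95 s.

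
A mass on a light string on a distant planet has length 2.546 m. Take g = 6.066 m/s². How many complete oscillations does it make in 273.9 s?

67

T = 2π√(L/g) = 2π√(2.546/6.066) = 4.0706 s.
Number of complete oscillations = ⌊273.9/4.0706⌋ = ⌊67.287⌋ = 67.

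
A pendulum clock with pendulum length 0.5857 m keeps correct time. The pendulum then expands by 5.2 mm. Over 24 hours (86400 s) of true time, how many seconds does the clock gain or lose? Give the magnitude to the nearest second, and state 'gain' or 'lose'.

lose 381 s

T ∝ √L, so T'/T = √(0.59090/0.5857) = 1.00443.
In 86400 s of true time the clock registers 86400/1.00443 = 86019.0 s, so it loses 381 s.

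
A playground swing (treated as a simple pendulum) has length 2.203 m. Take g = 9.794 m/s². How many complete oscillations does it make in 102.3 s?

34

T = 2π√(L/g) = 2π√(2.203/9.794) = 2.9799 s.
Number of complete oscillations = ⌊102.3/2.9799⌋ = ⌊34.330⌋ = 34.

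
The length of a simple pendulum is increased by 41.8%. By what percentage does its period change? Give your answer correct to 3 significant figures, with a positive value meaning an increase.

T ∝ √L, so T'/T = √(1.418) = 1.191.
Percentage change in T = (1.191 − 1) × 100% = 19.1%.

19.1%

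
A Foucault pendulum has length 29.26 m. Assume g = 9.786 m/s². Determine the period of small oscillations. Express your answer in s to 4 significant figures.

10.86 s

T = 2π√(L/g) = 2π√(29.26/9.786) = 2π × 1.7292 = 10.86 s.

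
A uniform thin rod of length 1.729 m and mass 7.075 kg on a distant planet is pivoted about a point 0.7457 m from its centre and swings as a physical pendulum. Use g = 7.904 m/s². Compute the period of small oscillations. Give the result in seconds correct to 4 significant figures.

2.322 s

For a physical pendulum T = 2π√(I/(mgd)), with d = 0.74570 m from pivot to centre of mass.
I_cm = mL²/12 = 7.075 × 1.729²/12 = 1.7625 kg·m²; I = I_cm + md² = 1.7625 + 7.075 × 0.74570² = 5.6967 kg·m².
T = 2π√(5.6967/(7.075 × 7.904 × 0.74570)) = 2.322 s.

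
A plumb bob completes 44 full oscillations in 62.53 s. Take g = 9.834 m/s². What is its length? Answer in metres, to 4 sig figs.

T = 62.53/44 = 1.4211 s.
From T = 2π√(L/g), L = gT²/(4π²) = 9.834 × 1.4211²/(4π²) = 0.5031 m.

0.5031 m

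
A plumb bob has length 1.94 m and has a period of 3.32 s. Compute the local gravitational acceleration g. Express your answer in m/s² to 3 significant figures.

6.95 m/s²

From T = 2π√(L/g), g = 4π²L/T² = 4π² × 1.94/3.320² = 6.95 m/s².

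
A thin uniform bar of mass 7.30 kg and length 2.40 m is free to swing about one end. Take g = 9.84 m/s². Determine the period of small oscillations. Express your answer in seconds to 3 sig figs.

2.53 s

For a physical pendulum T = 2π√(I/(mgd)), with d = 1.200 m from pivot to centre of mass.
I_cm = mL²/12 = 7.30 × 2.40²/12 = 3.504 kg·m²; I = I_cm + md² = 3.504 + 7.30 × 1.200² = 14.02 kg·m².
T = 2π√(14.02/(7.30 × 9.84 × 1.200)) = 2.53 s.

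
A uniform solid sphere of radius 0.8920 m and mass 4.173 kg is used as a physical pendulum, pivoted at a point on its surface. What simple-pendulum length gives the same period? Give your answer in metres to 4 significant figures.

The equivalent simple-pendulum length is L_eq = I/(md), where I is about the pivot and d = 0.89200 m.
I_cm = (2/5)mR² = 1.3281 kg·m², so I = I_cm + md² = 1.3281 + 3.3203 = 4.6484 kg·m².
L_eq = 4.6484/(4.173 × 0.89200) = 1.249 m.

1.249 m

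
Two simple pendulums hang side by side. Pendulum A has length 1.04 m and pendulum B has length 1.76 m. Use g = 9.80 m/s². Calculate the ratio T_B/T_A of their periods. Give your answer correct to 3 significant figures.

T ∝ √L, so T_B/T_A = √(L_B/L_A) = √(1.76/1.04) = 1.30.

1.30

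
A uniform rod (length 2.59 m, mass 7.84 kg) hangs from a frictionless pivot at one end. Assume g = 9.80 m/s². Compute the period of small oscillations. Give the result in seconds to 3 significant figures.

2.64 s

For a physical pendulum T = 2π√(I/(mgd)), with d = 1.295 m from pivot to centre of mass.
I_cm = mL²/12 = 7.84 × 2.59²/12 = 4.383 kg·m²; I = I_cm + md² = 4.383 + 7.84 × 1.295² = 17.53 kg·m².
T = 2π√(17.53/(7.84 × 9.80 × 1.295)) = 2.64 s.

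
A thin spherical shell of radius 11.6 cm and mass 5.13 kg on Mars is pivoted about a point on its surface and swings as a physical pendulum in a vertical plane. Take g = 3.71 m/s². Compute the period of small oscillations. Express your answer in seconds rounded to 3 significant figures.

I_cm = (2/3)mr² = 0.04602 kg·m². The pivot is at distance d = 0.116 m from the centre of mass.
By the parallel-axis theorem, I = I_cm + md² = 0.04602 + 0.06903 = 0.1150 kg·m².
T = 2π√(I/(mgd)) = 2π√(0.1150/(5.13 × 3.71 × 0.116)) = 1.43 s.

1.43 s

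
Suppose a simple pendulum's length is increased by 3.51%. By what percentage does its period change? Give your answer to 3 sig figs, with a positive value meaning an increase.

T ∝ √L, so T'/T = √(1.035) = 1.017.
Percentage change in T = (1.017 − 1) × 100% = 1.74%.

1.74%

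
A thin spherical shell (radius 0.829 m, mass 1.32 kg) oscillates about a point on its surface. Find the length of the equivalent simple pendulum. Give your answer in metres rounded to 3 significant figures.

1.38 m

The equivalent simple-pendulum length is L_eq = I/(md), where I is about the pivot and d = 0.8290 m.
I_cm = (2/3)mR² = 0.6048 kg·m², so I = I_cm + md² = 0.6048 + 0.9072 = 1.512 kg·m².
L_eq = 1.512/(1.32 × 0.8290) = 1.38 m.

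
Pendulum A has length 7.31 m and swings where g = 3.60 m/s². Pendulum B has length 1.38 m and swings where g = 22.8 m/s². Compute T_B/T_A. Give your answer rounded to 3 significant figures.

0.173

T = 2π√(L/g), so T_B/T_A = √((L_B/g_B)/(L_A/g_A)) = √((1.38/22.8)/(7.31/3.60)) = 0.173.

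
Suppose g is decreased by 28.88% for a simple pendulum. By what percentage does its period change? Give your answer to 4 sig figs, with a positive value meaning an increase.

18.58%

T ∝ 1/√g, so T'/T = 1/√(0.71120) = 1.1858.
Percentage change in T = (1.1858 − 1) × 100% = 18.58%.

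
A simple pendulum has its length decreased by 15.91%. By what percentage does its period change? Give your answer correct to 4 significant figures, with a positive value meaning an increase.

-8.299%

T ∝ √L, so T'/T = √(0.84090) = 0.91701.
Percentage change in T = (0.91701 − 1) × 100% = -8.299%.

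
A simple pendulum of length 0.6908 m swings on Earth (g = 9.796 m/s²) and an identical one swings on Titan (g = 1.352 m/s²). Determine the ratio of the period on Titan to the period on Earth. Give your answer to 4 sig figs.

2.692

T ∝ 1/√g, so T₂/T₁ = √(g₁/g₂) = √(9.796/1.352) = 2.692.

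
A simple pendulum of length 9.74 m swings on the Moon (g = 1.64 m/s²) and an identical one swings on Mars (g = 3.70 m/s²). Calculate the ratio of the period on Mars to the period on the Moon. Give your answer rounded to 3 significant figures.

T ∝ 1/√g, so T₂/T₁ = √(g₁/g₂) = √(1.64/3.70) = 0.666.

0.666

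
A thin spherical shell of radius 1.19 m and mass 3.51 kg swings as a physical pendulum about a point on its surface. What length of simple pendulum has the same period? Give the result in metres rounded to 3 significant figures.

The equivalent simple-pendulum length is L_eq = I/(md), where I is about the pivot and d = 1.190 m.
I_cm = (2/3)mR² = 3.314 kg·m², so I = I_cm + md² = 3.314 + 4.971 = 8.284 kg·m².
L_eq = 8.284/(3.51 × 1.190) = 1.98 m.

1.98 m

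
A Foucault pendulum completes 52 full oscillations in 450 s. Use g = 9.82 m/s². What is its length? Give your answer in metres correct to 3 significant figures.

T = 450/52 = 8.654 s.
From T = 2π√(L/g), L = gT²/(4π²) = 9.82 × 8.654²/(4π²) = 18.6 m.

18.6 m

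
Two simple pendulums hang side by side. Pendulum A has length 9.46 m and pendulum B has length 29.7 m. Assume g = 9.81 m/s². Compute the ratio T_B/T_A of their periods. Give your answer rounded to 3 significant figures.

T ∝ √L, so T_B/T_A = √(L_B/L_A) = √(29.7/9.46) = 1.77.

1.77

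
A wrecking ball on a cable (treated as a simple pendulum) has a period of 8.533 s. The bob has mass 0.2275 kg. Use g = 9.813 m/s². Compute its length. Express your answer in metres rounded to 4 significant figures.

18.10 m

From T = 2π√(L/g), L = gT²/(4π²) = 9.813 × 8.5330²/(4π²) = 18.10 m.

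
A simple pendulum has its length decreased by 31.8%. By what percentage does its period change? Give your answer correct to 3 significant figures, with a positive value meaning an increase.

T ∝ √L, so T'/T = √(0.6820) = 0.8258.
Percentage change in T = (0.8258 − 1) × 100% = -17.4%.

-17.4%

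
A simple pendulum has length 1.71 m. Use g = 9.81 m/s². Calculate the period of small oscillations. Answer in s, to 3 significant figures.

2.62 s

T = 2π√(L/g) = 2π√(1.71/9.81) = 2π × 0.4175 = 2.62 s.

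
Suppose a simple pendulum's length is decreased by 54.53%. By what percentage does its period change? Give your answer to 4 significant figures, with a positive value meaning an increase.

-32.57%

T ∝ √L, so T'/T = √(0.45470) = 0.67431.
Percentage change in T = (0.67431 − 1) × 100% = -32.57%.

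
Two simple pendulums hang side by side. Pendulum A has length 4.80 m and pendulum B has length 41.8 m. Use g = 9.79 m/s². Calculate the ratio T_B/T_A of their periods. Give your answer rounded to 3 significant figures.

T ∝ √L, so T_B/T_A = √(L_B/L_A) = √(41.8/4.80) = 2.95.

2.95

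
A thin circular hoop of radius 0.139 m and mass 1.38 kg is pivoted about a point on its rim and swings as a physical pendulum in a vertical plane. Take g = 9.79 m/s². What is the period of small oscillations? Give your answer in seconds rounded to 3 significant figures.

I_cm = mr² = 0.02666 kg·m². The pivot is at distance d = 0.139 m from the centre of mass.
By the parallel-axis theorem, I = I_cm + md² = 0.02666 + 0.02666 = 0.05333 kg·m².
T = 2π√(I/(mgd)) = 2π√(0.05333/(1.38 × 9.79 × 0.139)) = 1.06 s.

1.06 s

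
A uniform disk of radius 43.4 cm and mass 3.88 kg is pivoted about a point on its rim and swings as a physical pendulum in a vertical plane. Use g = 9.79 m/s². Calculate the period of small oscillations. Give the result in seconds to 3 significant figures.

I_cm = ½mr² = 0.3654 kg·m². The pivot is at distance d = 0.434 m from the centre of mass.
By the parallel-axis theorem, I = I_cm + md² = 0.3654 + 0.7308 = 1.096 kg·m².
T = 2π√(I/(mgd)) = 2π√(1.096/(3.88 × 9.79 × 0.434)) = 1.62 s.

1.62 s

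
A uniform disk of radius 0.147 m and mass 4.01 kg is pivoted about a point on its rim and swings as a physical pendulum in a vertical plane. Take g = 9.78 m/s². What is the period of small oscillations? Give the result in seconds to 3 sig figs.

I_cm = ½mr² = 0.04333 kg·m². The pivot is at distance d = 0.147 m from the centre of mass.
By the parallel-axis theorem, I = I_cm + md² = 0.04333 + 0.08665 = 0.1300 kg·m².
T = 2π√(I/(mgd)) = 2π√(0.1300/(4.01 × 9.78 × 0.147)) = 0.943 s.

0.943 s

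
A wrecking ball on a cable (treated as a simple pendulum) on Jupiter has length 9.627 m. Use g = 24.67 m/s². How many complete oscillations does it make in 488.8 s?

T = 2π√(L/g) = 2π√(9.627/24.67) = 3.9250 s.
Number of complete oscillations = ⌊488.8/3.9250⌋ = ⌊124.53⌋ = 124.

124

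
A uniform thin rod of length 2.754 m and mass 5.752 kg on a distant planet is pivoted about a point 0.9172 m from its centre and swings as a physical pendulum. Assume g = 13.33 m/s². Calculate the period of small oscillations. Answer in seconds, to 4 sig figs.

For a physical pendulum T = 2π√(I/(mgd)), with d = 0.91720 m from pivot to centre of mass.
I_cm = mL²/12 = 5.752 × 2.754²/12 = 3.6355 kg·m²; I = I_cm + md² = 3.6355 + 5.752 × 0.91720² = 8.4744 kg·m².
T = 2π√(8.4744/(5.752 × 13.33 × 0.91720)) = 2.181 s.

2.181 s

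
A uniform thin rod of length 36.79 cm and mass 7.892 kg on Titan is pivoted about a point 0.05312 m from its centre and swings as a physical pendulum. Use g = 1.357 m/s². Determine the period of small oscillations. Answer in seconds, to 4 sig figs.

2.779 s

For a physical pendulum T = 2π√(I/(mgd)), with d = 0.053120 m from pivot to centre of mass.
I_cm = mL²/12 = 7.892 × 0.3679²/12 = 0.089015 kg·m²; I = I_cm + md² = 0.089015 + 7.892 × 0.053120² = 0.11128 kg·m².
T = 2π√(0.11128/(7.892 × 1.357 × 0.053120)) = 2.779 s.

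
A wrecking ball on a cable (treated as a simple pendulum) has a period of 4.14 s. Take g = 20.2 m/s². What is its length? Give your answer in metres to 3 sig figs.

From T = 2π√(L/g), L = gT²/(4π²) = 20.2 × 4.140²/(4π²) = 8.77 m.

8.77 m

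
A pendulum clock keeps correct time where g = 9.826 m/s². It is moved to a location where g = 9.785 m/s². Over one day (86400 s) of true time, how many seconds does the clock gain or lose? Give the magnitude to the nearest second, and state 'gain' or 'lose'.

lose 180 s

The clock's period scales as T ∝ 1/√g, so T'/T = √(9.826/9.785) = 1.00209.
In 86400 s of true time the clock registers 86400/1.00209 = 86219.6 s, so it loses 180 s.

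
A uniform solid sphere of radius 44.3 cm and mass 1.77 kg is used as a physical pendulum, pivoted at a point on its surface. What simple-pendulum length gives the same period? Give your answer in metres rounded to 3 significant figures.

The equivalent simple-pendulum length is L_eq = I/(md), where I is about the pivot and d = 0.4430 m.
I_cm = (2/5)mR² = 0.1389 kg·m², so I = I_cm + md² = 0.1389 + 0.3474 = 0.4863 kg·m².
L_eq = 0.4863/(1.77 × 0.4430) = 0.620 m.

0.620 m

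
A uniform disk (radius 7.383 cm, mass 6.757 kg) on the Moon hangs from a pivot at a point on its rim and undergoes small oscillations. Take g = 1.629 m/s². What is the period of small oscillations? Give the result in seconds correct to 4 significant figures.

1.638 s

I_cm = ½mr² = 0.018416 kg·m². The pivot is at distance d = 0.07383 m from the centre of mass.
By the parallel-axis theorem, I = I_cm + md² = 0.018416 + 0.036832 = 0.055247 kg·m².
T = 2π√(I/(mgd)) = 2π√(0.055247/(6.757 × 1.629 × 0.07383)) = 1.638 s.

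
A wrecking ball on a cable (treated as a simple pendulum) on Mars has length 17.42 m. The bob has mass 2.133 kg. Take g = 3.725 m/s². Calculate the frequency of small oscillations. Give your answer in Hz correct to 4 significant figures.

T = 2π√(L/g) = 2π√(17.42/3.725) = 13.588 s, so f = 1/T = 0.07360 Hz.

0.07360 Hz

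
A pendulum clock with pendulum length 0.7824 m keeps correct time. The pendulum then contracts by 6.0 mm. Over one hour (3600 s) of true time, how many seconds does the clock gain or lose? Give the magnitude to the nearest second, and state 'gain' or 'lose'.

gain 14 s

T ∝ √L, so T'/T = √(0.77640/0.7824) = 0.996158.
In 3600 s of true time the clock registers 3600/0.996158 = 3613.9 s, so it gains 14 s.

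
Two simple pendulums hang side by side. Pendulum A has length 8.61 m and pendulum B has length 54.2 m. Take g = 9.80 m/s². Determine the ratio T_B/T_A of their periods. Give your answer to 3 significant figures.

2.51

T ∝ √L, so T_B/T_A = √(L_B/L_A) = √(54.2/8.61) = 2.51.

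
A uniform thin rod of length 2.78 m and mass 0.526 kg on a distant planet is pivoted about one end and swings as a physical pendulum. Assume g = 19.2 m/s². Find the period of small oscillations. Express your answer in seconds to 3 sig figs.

1.95 s

For a physical pendulum T = 2π√(I/(mgd)), with d = 1.390 m from pivot to centre of mass.
I_cm = mL²/12 = 0.526 × 2.78²/12 = 0.3388 kg·m²; I = I_cm + md² = 0.3388 + 0.526 × 1.390² = 1.355 kg·m².
T = 2π√(1.355/(0.526 × 19.2 × 1.390)) = 1.95 s.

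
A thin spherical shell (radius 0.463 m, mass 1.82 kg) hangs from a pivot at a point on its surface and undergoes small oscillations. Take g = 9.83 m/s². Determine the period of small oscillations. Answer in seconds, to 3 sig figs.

I_cm = (2/3)mr² = 0.2601 kg·m². The pivot is at distance d = 0.463 m from the centre of mass.
By the parallel-axis theorem, I = I_cm + md² = 0.2601 + 0.3902 = 0.6503 kg·m².
T = 2π√(I/(mgd)) = 2π√(0.6503/(1.82 × 9.83 × 0.463)) = 1.76 s.

1.76 s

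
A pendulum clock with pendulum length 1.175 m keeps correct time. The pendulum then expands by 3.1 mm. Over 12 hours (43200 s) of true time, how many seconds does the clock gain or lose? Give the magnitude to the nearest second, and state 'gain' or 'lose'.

lose 57 s

T ∝ √L, so T'/T = √(1.17810/1.175) = 1.00132.
In 43200 s of true time the clock registers 43200/1.00132 = 43143.1 s, so it loses 57 s.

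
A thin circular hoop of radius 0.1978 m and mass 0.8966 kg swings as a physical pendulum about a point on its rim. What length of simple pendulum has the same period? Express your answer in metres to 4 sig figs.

0.3956 m

The equivalent simple-pendulum length is L_eq = I/(md), where I is about the pivot and d = 0.19780 m.
I_cm = mR² = 0.035079 kg·m², so I = I_cm + md² = 0.035079 + 0.035079 = 0.070159 kg·m².
L_eq = 0.070159/(0.8966 × 0.19780) = 0.3956 m.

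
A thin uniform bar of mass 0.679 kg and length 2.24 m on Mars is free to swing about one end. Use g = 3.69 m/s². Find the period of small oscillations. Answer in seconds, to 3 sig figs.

For a physical pendulum T = 2π√(I/(mgd)), with d = 1.120 m from pivot to centre of mass.
I_cm = mL²/12 = 0.679 × 2.24²/12 = 0.2839 kg·m²; I = I_cm + md² = 0.2839 + 0.679 × 1.120² = 1.136 kg·m².
T = 2π√(1.136/(0.679 × 3.69 × 1.120)) = 4.00 s.

4.00 s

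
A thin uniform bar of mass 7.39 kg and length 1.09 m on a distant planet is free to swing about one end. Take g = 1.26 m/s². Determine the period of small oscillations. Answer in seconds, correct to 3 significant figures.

4.77 s

For a physical pendulum T = 2π√(I/(mgd)), with d = 0.5450 m from pivot to centre of mass.
I_cm = mL²/12 = 7.39 × 1.09²/12 = 0.7317 kg·m²; I = I_cm + md² = 0.7317 + 7.39 × 0.5450² = 2.927 kg·m².
T = 2π√(2.927/(7.39 × 1.26 × 0.5450)) = 4.77 s.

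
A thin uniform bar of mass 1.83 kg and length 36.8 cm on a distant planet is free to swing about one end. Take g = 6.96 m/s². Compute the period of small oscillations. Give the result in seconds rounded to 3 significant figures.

1.18 s

For a physical pendulum T = 2π√(I/(mgd)), with d = 0.1840 m from pivot to centre of mass.
I_cm = mL²/12 = 1.83 × 0.368²/12 = 0.02065 kg·m²; I = I_cm + md² = 0.02065 + 1.83 × 0.1840² = 0.08261 kg·m².
T = 2π√(0.08261/(1.83 × 6.96 × 0.1840)) = 1.18 s.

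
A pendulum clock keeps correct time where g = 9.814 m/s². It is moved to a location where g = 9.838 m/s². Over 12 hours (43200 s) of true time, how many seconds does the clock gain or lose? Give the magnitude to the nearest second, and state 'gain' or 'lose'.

gain 53 s

The clock's period scales as T ∝ 1/√g, so T'/T = √(9.814/9.838) = 0.998779.
In 43200 s of true time the clock registers 43200/0.998779 = 43252.8 s, so it gains 53 s.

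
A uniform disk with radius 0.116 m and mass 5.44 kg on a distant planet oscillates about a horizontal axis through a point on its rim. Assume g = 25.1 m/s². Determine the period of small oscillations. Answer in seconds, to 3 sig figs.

I_cm = ½mr² = 0.03660 kg·m². The pivot is at distance d = 0.116 m from the centre of mass.
By the parallel-axis theorem, I = I_cm + md² = 0.03660 + 0.07320 = 0.1098 kg·m².
T = 2π√(I/(mgd)) = 2π√(0.1098/(5.44 × 25.1 × 0.116)) = 0.523 s.

0.523 s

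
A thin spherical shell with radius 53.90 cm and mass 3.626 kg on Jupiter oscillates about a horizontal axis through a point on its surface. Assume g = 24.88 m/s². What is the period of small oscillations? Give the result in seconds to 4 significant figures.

1.194 s

I_cm = (2/3)mr² = 0.70229 kg·m². The pivot is at distance d = 0.5390 m from the centre of mass.
By the parallel-axis theorem, I = I_cm + md² = 0.70229 + 1.0534 = 1.7557 kg·m².
T = 2π√(I/(mgd)) = 2π√(1.7557/(3.626 × 24.88 × 0.5390)) = 1.194 s.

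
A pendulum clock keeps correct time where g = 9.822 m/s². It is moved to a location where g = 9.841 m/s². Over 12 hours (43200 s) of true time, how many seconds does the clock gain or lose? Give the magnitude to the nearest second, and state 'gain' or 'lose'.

The clock's period scales as T ∝ 1/√g, so T'/T = √(9.822/9.841) = 0.999034.
In 43200 s of true time the clock registers 43200/0.999034 = 43241.8 s, so it gains 42 s.

gain 42 s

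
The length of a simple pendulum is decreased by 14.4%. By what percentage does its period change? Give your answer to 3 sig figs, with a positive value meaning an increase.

T ∝ √L, so T'/T = √(0.8560) = 0.9252.
Percentage change in T = (0.9252 − 1) × 100% = -7.48%.

-7.48%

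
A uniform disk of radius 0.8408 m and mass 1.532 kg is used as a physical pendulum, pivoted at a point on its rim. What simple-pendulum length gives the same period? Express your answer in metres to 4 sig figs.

1.261 m

The equivalent simple-pendulum length is L_eq = I/(md), where I is about the pivot and d = 0.84080 m.
I_cm = ½mR² = 0.54152 kg·m², so I = I_cm + md² = 0.54152 + 1.0830 = 1.6246 kg·m².
L_eq = 1.6246/(1.532 × 0.84080) = 1.261 m.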